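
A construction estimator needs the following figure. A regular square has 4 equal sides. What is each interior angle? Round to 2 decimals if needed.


Shape: regular square (4 sides)
Formula: interior angle = (n - 2) * 180 / n
(n - 2) = 2
(n - 2) * 180 = 360
angle = 360 / 4
angle = 90
90 degrees


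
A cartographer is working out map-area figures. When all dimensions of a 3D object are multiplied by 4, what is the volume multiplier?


Linear scale factor k = 4
Rule: under a linear scaling by k, volumes scale by k^3.
k^3 = 4 * 4 * 4
k^3 = 16 * 4
k^3 = 64
Volume scales by a factor of 64.
64 (dimensionless)


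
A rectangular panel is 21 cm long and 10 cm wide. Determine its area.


Shape: rectangle
Length l = 21 cm, Width w = 10 cm
Formula: A = l * w
A = 21 * 10
A = 210
210 cm^2


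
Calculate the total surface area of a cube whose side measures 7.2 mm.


Shape: cube
Side s = 7.2 mm
A cube has 6 square faces.
Formula: SA = 6 * s^2
s^2 = 51.84
SA = 6 * 51.84
SA = 311.04
311.04 mm^2


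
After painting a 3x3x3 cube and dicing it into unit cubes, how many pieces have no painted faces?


Large cube: 3 x 3 x 3, cut into unit cubes.
n = 3, so n - 2 = 1
Unpainted cubes form the interior (n - 2)^3 block.
(n - 2)^3 = 1^3 = 1
1 unit cubes


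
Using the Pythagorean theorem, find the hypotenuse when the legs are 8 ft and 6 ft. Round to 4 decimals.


Shape: right triangle
Legs a = 8 ft, b = 6 ft
Formula: c = sqrt(a^2 + b^2)
a^2 = 64, b^2 = 36
a^2 + b^2 = 100
c = sqrt(100)
c = 10.0
10 ft


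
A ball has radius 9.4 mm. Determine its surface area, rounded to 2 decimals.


Shape: sphere
Radius r = 9.4 mm
Formula: SA = 4 * pi * r^2
r^2 = 88.36
SA = 4 * pi * 88.36
SA = 353.44 * pi
SA = 1110.36
1110.36 mm^2


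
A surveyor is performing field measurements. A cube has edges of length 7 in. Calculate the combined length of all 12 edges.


Shape: cube
Side s = 7 in
A cube has 12 edges, all equal.
Formula: total edge length = 12 * s
Total = 12 * 7
Total = 84
84 in


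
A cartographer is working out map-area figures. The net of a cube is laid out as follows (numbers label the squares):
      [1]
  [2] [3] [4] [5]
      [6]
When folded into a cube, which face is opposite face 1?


Net: cross layout. Take square 3 as the base (bottom).
Fold the four squares in the horizontal row up around 3: 2 -> left, 4 -> right, 5 wraps to the top.
Fold 1 and 6 up from 3: 1 -> back, 6 -> front.
Opposite pairs are therefore: (1, 6), (2, 4), (3, 5).
Face 1 is opposite face 6.
face 6


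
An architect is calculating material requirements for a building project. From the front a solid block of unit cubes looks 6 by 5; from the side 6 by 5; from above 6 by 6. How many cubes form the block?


Orthographic views of a solid rectangular block:
Front view 6 x 5 -> length = 6, height = 5
Side view 6 x 5 -> width = 6, height = 5 (consistent)
Top view 6 x 6 -> confirms length = 6, width = 6
The block is 6 x 6 x 5.
Total unit cubes = 6 * 6 * 5 = 180
180 unit cubes


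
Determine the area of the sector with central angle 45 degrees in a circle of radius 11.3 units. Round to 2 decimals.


Shape: circular sector
Radius r = 11.3 units, Angle = 45 degrees
Formula: A = (angle/360) * pi * r^2
r^2 = 127.69
Fraction of circle = 45/360
A = (45/360) * pi * 127.69
A = 15.96125 * pi
A = 50.14
50.14 units^2


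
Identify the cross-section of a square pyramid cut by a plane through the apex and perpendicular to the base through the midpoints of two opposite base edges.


Solid: square pyramid
Cutting plane: through the apex and perpendicular to the base through the midpoints of two opposite base edges
Visualize the intersection of the plane with the solid's surface.
The boundary of the cut region is a isosceles triangle.
isosceles triangle


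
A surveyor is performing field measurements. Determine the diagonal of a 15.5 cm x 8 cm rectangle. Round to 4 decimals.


Shape: rectangle (diagonal via Pythagoras)
Sides: 15.5 cm and 8 cm
Formula: d = sqrt(l^2 + w^2)
l^2 = 240.25, w^2 = 64
l^2 + w^2 = 304.25
d = sqrt(304.25)
d = 17.4428
17.4428 cm


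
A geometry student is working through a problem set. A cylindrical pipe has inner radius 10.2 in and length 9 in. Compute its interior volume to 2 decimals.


Shape: cylinder
Radius r = 10.2 in, Height h = 9 in
Formula: V = pi * r^2 * h
r^2 = 104.04
V = pi * 104.04 * 9
V = 936.36 * pi
V = 2941.66
2941.66 in^3


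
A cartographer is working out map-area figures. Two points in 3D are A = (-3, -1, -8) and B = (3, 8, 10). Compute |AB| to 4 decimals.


3D distance between two points
P1 = (-3, -1, -8), P2 = (3, 8, 10)
Formula: d = sqrt((x2-x1)^2 + (y2-y1)^2 + (z2-z1)^2)
dx = 3 - -3 = 6
dy = 8 - -1 = 9
dz = 10 - -8 = 18
dx^2 + dy^2 + dz^2 = 36 + 81 + 324 = 441
d = sqrt(441)
d = 21.0
21 units


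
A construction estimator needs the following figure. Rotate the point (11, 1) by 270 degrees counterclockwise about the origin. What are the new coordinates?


Transformation: rotation about the origin
Original point: (11, 1)
Rule for 270 deg counterclockwise: (x, y) -> (y, -x)
Apply: (11, 1) -> (1, -11)
(1, -11)


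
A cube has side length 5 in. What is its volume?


Shape: cube
Side s = 5 in
Formula: V = s^3
V = 5 * 5 * 5
V = 25 * 5
V = 125
125 in^3


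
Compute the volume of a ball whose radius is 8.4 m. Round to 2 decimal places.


Shape: sphere
Radius r = 8.4 m
Formula: V = (4/3) * pi * r^3
r^3 = 592.704
(4/3) * 592.704 = 790.272
V = 790.272 * pi
V = 2482.71
2482.71 m^3


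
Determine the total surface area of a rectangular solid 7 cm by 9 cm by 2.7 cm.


Shape: rectangular prism
l = 7 cm, w = 9 cm, h = 2.7 cm
Formula: SA = 2(lw + lh + wh)
lw = 63, lh = 18.9, wh = 24.3
lw + lh + wh = 106.2
SA = 2 * 106.2
SA = 212.4
212.4 cm^2


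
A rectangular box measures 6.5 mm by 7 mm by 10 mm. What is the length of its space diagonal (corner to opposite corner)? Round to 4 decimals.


Shape: rectangular box (space diagonal)
l = 6.5 mm, w = 7 mm, h = 10 mm
Visualize: the diagonal of the base, then a right triangle with that diagonal and the height.
Formula: d = sqrt(l^2 + w^2 + h^2)
l^2 + w^2 + h^2 = 42.25 + 49 + 100 = 191.25
d = sqrt(191.25)
d = 13.8293
13.8293 mm


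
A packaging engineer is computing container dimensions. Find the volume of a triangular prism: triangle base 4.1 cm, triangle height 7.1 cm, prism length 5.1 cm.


Shape: triangular prism
Triangle base = 4.1 cm, triangle height = 7.1 cm, prism length L = 5.1 cm
Formula: V = (1/2 * b * h_tri) * L
Cross-section area = 0.5 * 4.1 * 7.1 = 14.555
V = 14.555 * 5.1
V = 74.2305
74.2305 cm^3


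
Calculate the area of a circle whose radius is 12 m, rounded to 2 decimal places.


Shape: circle
Radius r = 12 m
Formula: A = pi * r^2
r^2 = 12^2 = 144
A = pi * 144
A = 452.39
452.39 m^2


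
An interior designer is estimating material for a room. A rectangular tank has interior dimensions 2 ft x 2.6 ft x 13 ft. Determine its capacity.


Shape: rectangular prism
l = 2 ft, w = 2.6 ft, h = 13 ft
Formula: V = l * w * h
V = 2 * 2.6 * 13
V = 5.2 * 13
V = 67.6
67.6 ft^3


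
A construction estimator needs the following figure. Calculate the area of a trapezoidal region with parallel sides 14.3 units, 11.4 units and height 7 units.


Shape: trapezoid
Parallel sides a = 14.3 units, b = 11.4 units; Height h = 7 units
Formula: A = (a + b) * h / 2
a + b = 14.3 + 11.4 = 25.7
A = 25.7 * 7 / 2
A = 179.9 / 2
A = 89.95
89.95 units^2


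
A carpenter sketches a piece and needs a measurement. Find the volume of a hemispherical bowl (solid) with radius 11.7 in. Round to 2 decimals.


Shape: hemisphere (half of a sphere)
Radius r = 11.7 in
Formula: V = (1/2) * (4/3) * pi * r^3 = (2/3) * pi * r^3
r^3 = 1601.613
(2/3) * 1601.613 = 1067.742
V = 1067.742 * pi
V = 3354.41
3354.41 in^3


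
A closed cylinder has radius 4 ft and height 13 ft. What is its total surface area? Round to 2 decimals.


Shape: closed cylinder
Radius r = 4 ft, Height h = 13 ft
Formula: SA = 2*pi*r^2 + 2*pi*r*h = 2*pi*r*(r + h)
r + h = 17
2 * r * (r + h) = 2 * 4 * 17 = 136
SA = 136 * pi
SA = 427.26
427.26 ft^2


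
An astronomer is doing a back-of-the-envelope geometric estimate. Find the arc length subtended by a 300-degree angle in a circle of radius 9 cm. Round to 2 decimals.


Shape: circular arc
Radius r = 9 cm, Angle = 300 degrees
Formula: L = (angle/360) * 2 * pi * r
2 * pi * r = 18 * pi
L = (300/360) * 18 * pi
L = 15 * pi
L = 47.12
47.12 cm


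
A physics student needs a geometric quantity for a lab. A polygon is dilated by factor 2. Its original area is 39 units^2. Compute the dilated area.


Linear scale factor k = 2
Original area = 39 units^2
Rule: under a linear scaling by k, areas scale by k^2.
k^2 = 2^2 = 4
New area = 39 * 4
New area = 156
156 units^2


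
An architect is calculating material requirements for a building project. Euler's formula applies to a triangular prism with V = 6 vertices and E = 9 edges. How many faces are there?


Polyhedron: triangular prism
Euler's formula for convex polyhedra: V - E + F = 2
Given: V = 6 vertices and E = 9 edges
Solve for F:
F = 2 + E - V = 2 + 9 - 6 = 5
5 faces


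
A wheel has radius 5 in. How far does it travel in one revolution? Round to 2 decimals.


Shape: circle
Radius r = 5 in
Formula: C = 2 * pi * r
C = 2 * pi * 5
C = 10 * pi
C = 31.42
31.42 in


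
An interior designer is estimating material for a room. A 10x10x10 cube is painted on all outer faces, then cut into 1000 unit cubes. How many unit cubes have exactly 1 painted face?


Large cube: 10 x 10 x 10, cut into unit cubes.
n = 10, so n - 2 = 8
Cubes with 1 painted face lie in the interior of each face.
A cube has 6 faces; each contributes (n - 2)^2 = 64 such cubes.
Count = 6 * 64 = 384
384 unit cubes


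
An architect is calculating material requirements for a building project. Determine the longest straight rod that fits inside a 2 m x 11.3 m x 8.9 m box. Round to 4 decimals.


Shape: rectangular box (space diagonal)
l = 2 m, w = 11.3 m, h = 8.9 m
Visualize: the diagonal of the base, then a right triangle with that diagonal and the height.
Formula: d = sqrt(l^2 + w^2 + h^2)
l^2 + w^2 + h^2 = 4 + 127.69 + 79.21 = 210.9
d = sqrt(210.9)
d = 14.5224
14.5224 m


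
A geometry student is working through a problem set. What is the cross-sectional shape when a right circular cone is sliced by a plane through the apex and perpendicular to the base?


Solid: right circular cone
Cutting plane: through the apex and perpendicular to the base
Visualize the intersection of the plane with the solid's surface.
The boundary of the cut region is a isosceles triangle.
isosceles triangle


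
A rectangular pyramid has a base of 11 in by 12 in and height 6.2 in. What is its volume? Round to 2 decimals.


Shape: rectangular pyramid
Base: 11 in x 12 in, Height h = 6.2 in
Formula: V = (1/3) * base_area * h
base_area = 11 * 12 = 132
base_area * h = 132 * 6.2 = 818.4
V = 818.4 / 3
V = 272.8
272.8 in^3


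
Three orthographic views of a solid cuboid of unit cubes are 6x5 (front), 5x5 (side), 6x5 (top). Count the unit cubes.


Orthographic views of a solid rectangular block:
Front view 6 x 5 -> length = 6, height = 5
Side view 5 x 5 -> width = 5, height = 5 (consistent)
Top view 6 x 5 -> confirms length = 6, width = 5
The block is 6 x 5 x 5.
Total unit cubes = 6 * 5 * 5 = 150
150 unit cubes


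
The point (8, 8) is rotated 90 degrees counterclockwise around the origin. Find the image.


Transformation: rotation about the origin
Original point: (8, 8)
Rule for 90 deg counterclockwise: (x, y) -> (-y, x)
Apply: (8, 8) -> (-8, 8)
(-8, 8)


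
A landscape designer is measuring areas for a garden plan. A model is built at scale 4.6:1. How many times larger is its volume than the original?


Linear scale factor k = 4.6
Rule: under a linear scaling by k, volumes scale by k^3.
k^3 = 4.6 * 4.6 * 4.6
k^3 = 21.16 * 4.6
k^3 = 97.336
Volume scales by a factor of 97.336.
97.336 (dimensionless)


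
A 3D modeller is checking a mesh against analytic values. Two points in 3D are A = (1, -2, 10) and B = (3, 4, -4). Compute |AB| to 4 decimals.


3D distance between two points
P1 = (1, -2, 10), P2 = (3, 4, -4)
Formula: d = sqrt((x2-x1)^2 + (y2-y1)^2 + (z2-z1)^2)
dx = 3 - 1 = 2
dy = 4 - -2 = 6
dz = -4 - 10 = -14
dx^2 + dy^2 + dz^2 = 4 + 36 + 196 = 236
d = sqrt(236)
d = 15.3623
15.3623 units


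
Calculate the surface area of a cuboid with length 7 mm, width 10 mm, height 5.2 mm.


Shape: rectangular prism
l = 7 mm, w = 10 mm, h = 5.2 mm
Formula: SA = 2(lw + lh + wh)
lw = 70, lh = 36.4, wh = 52
lw + lh + wh = 158.4
SA = 2 * 158.4
SA = 316.8
316.8 mm^2


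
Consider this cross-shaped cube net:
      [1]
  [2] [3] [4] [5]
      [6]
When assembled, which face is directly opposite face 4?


Net: cross layout. Take square 3 as the base (bottom).
Fold the four squares in the horizontal row up around 3: 2 -> left, 4 -> right, 5 wraps to the top.
Fold 1 and 6 up from 3: 1 -> back, 6 -> front.
Opposite pairs are therefore: (1, 6), (2, 4), (3, 5).
Face 4 is opposite face 2.
face 2


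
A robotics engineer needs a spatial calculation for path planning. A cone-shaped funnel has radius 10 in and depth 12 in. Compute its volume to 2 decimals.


Shape: cone
Radius r = 10 in, Height h = 12 in
Formula: V = (1/3) * pi * r^2 * h
r^2 = 100
pi * r^2 * h = pi * 100 * 12 = 1200 * pi
V = 1200 * pi / 3
V = 1256.64
1256.64 in^3


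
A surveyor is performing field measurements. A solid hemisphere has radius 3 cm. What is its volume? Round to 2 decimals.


Shape: hemisphere (half of a sphere)
Radius r = 3 cm
Formula: V = (1/2) * (4/3) * pi * r^3 = (2/3) * pi * r^3
r^3 = 27
(2/3) * 27 = 18
V = 18 * pi
V = 56.55
56.55 cm^3


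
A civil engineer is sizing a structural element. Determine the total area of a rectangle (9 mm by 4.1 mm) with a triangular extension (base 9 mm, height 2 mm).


Composite shape: rectangle + triangle
Rectangle area = 9 * 4.1 = 36.9
Triangle area = 0.5 * 9 * 2 = 9
Total = 36.9 + 9
Total = 45.9
45.9 mm^2


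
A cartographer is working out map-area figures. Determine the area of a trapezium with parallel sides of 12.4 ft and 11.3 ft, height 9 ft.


Shape: trapezoid
Parallel sides a = 12.4 ft, b = 11.3 ft; Height h = 9 ft
Formula: A = (a + b) * h / 2
a + b = 12.4 + 11.3 = 23.7
A = 23.7 * 9 / 2
A = 213.3 / 2
A = 106.65
106.65 ft^2


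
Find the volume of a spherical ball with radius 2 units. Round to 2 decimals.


Shape: sphere
Radius r = 2 units
Formula: V = (4/3) * pi * r^3
r^3 = 8
(4/3) * 8 = 10.666667
V = 10.666667 * pi
V = 33.51
33.51 units^3


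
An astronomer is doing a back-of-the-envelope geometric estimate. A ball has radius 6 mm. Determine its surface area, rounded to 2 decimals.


Shape: sphere
Radius r = 6 mm
Formula: SA = 4 * pi * r^2
r^2 = 36
SA = 4 * pi * 36
SA = 144 * pi
SA = 452.39
452.39 mm^2


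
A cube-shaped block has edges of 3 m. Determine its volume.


Shape: cube
Side s = 3 m
Formula: V = s^3
V = 3 * 3 * 3
V = 9 * 3
V = 27
27 m^3


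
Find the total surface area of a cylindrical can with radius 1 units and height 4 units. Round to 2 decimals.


Shape: closed cylinder
Radius r = 1 units, Height h = 4 units
Formula: SA = 2*pi*r^2 + 2*pi*r*h = 2*pi*r*(r + h)
r + h = 5
2 * r * (r + h) = 2 * 1 * 5 = 10
SA = 10 * pi
SA = 31.42
31.42 units^2


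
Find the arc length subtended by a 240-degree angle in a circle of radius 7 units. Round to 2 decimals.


Shape: circular arc
Radius r = 7 units, Angle = 240 degrees
Formula: L = (angle/360) * 2 * pi * r
2 * pi * r = 14 * pi
L = (240/360) * 14 * pi
L = 9.333333 * pi
L = 29.32
29.32 units


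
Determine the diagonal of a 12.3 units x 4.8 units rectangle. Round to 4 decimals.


Shape: rectangle (diagonal via Pythagoras)
Sides: 12.3 units and 4.8 units
Formula: d = sqrt(l^2 + w^2)
l^2 = 151.29, w^2 = 23.04
l^2 + w^2 = 174.33
d = sqrt(174.33)
d = 13.2034
13.2034 units


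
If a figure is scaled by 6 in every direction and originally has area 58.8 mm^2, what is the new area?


Linear scale factor k = 6
Original area = 58.8 mm^2
Rule: under a linear scaling by k, areas scale by k^2.
k^2 = 6^2 = 36
New area = 58.8 * 36
New area = 2116.8
2116.8 mm^2


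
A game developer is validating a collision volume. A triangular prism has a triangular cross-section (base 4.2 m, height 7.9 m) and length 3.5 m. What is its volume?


Shape: triangular prism
Triangle base = 4.2 m, triangle height = 7.9 m, prism length L = 3.5 m
Formula: V = (1/2 * b * h_tri) * L
Cross-section area = 0.5 * 4.2 * 7.9 = 16.59
V = 16.59 * 3.5
V = 58.065
58.065 m^3


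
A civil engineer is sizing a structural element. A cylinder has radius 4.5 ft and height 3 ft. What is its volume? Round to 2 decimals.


Shape: cylinder
Radius r = 4.5 ft, Height h = 3 ft
Formula: V = pi * r^2 * h
r^2 = 20.25
V = pi * 20.25 * 3
V = 60.75 * pi
V = 190.85
190.85 ft^3


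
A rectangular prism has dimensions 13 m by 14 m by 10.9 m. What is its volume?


Shape: rectangular prism
l = 13 m, w = 14 m, h = 10.9 m
Formula: V = l * w * h
V = 13 * 14 * 10.9
V = 182 * 10.9
V = 1983.8
1983.8 m^3


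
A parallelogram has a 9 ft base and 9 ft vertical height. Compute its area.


Shape: parallelogram
Base b = 9 ft, Height h = 9 ft
Formula: A = b * h
A = 9 * 9
A = 81
81 ft^2


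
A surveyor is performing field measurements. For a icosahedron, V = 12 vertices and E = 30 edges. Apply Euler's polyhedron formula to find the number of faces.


Polyhedron: icosahedron
Euler's formula for convex polyhedra: V - E + F = 2
Given: V = 12 vertices and E = 30 edges
Solve for F:
F = 2 + E - V = 2 + 30 - 12 = 20
20 faces


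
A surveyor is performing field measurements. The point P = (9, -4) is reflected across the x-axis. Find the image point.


Transformation: reflection
Original point: (9, -4)
Rule for reflection over the x-axis: (x, y) -> (x, -y)
Apply: (9, -4) -> (9, 4)
(9, 4)


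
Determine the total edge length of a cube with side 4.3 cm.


Shape: cube
Side s = 4.3 cm
A cube has 12 edges, all equal.
Formula: total edge length = 12 * s
Total = 12 * 4.3
Total = 51.6
51.6 cm


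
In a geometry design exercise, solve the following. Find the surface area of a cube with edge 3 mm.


Shape: cube
Side s = 3 mm
A cube has 6 square faces.
Formula: SA = 6 * s^2
s^2 = 9
SA = 6 * 9
SA = 54
54 mm^2


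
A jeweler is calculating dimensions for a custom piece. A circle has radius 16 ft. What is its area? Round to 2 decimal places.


Shape: circle
Radius r = 16 ft
Formula: A = pi * r^2
r^2 = 16^2 = 256
A = pi * 256
A = 804.25
804.25 ft^2


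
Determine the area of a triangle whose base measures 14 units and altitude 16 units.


Shape: triangle
Base b = 14 units, Height h = 16 units
Formula: A = (1/2) * b * h
A = 0.5 * 14 * 16
A = 0.5 * 224
A = 112
112 units^2


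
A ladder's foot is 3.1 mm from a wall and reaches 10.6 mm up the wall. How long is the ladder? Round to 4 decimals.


Shape: right triangle
Legs a = 3.1 mm, b = 10.6 mm
Formula: c = sqrt(a^2 + b^2)
a^2 = 9.61, b^2 = 112.36
a^2 + b^2 = 121.97
c = sqrt(121.97)
c = 11.044
11.044 mm


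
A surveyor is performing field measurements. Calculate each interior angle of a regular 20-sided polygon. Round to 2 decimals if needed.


Shape: regular icosagon (20 sides)
Formula: interior angle = (n - 2) * 180 / n
(n - 2) = 18
(n - 2) * 180 = 3240
angle = 3240 / 20
angle = 162
162 degrees


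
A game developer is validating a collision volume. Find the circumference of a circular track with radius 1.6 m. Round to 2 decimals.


Shape: circle
Radius r = 1.6 m
Formula: C = 2 * pi * r
C = 2 * pi * 1.6
C = 3.2 * pi
C = 10.05
10.05 m


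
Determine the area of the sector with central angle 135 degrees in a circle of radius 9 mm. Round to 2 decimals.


Shape: circular sector
Radius r = 9 mm, Angle = 135 degrees
Formula: A = (angle/360) * pi * r^2
r^2 = 81
Fraction of circle = 135/360
A = (135/360) * pi * 81
A = 30.375 * pi
A = 95.43
95.43 mm^2


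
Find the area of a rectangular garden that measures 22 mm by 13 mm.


Shape: rectangle
Length l = 22 mm, Width w = 13 mm
Formula: A = l * w
A = 22 * 13
A = 286
286 mm^2


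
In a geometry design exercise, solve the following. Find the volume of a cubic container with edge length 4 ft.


Shape: cube
Side s = 4 ft
Formula: V = s^3
V = 4 * 4 * 4
V = 16 * 4
V = 64
64 ft^3


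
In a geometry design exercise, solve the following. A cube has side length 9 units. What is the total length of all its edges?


Shape: cube
Side s = 9 units
A cube has 12 edges, all equal.
Formula: total edge length = 12 * s
Total = 12 * 9
Total = 108
108 units


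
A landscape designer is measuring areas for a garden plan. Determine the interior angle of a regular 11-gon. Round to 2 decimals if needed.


Shape: regular hendecagon (11 sides)
Formula: interior angle = (n - 2) * 180 / n
(n - 2) = 9
(n - 2) * 180 = 1620
angle = 1620 / 11
angle = 147.27
147.27 degrees


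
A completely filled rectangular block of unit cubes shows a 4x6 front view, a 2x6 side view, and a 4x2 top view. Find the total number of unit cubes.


Orthographic views of a solid rectangular block:
Front view 4 x 6 -> length = 4, height = 6
Side view 2 x 6 -> width = 2, height = 6 (consistent)
Top view 4 x 2 -> confirms length = 4, width = 2
The block is 4 x 2 x 6.
Total unit cubes = 4 * 2 * 6 = 48
48 unit cubes


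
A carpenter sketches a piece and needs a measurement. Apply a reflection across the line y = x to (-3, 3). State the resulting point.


Transformation: reflection
Original point: (-3, 3)
Rule for reflection over y = x: (x, y) -> (y, x)
Apply: (-3, 3) -> (3, -3)
(3, -3)


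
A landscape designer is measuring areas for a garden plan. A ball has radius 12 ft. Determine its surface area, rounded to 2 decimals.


Shape: sphere
Radius r = 12 ft
Formula: SA = 4 * pi * r^2
r^2 = 144
SA = 4 * pi * 144
SA = 576 * pi
SA = 1809.56
1809.56 ft^2


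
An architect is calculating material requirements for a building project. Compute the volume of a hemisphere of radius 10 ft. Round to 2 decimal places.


Shape: hemisphere (half of a sphere)
Radius r = 10 ft
Formula: V = (1/2) * (4/3) * pi * r^3 = (2/3) * pi * r^3
r^3 = 1000
(2/3) * 1000 = 666.666667
V = 666.666667 * pi
V = 2094.4
2094.4 ft^3


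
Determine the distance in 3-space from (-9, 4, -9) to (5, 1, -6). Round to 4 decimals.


3D distance between two points
P1 = (-9, 4, -9), P2 = (5, 1, -6)
Formula: d = sqrt((x2-x1)^2 + (y2-y1)^2 + (z2-z1)^2)
dx = 5 - -9 = 14
dy = 1 - 4 = -3
dz = -6 - -9 = 3
dx^2 + dy^2 + dz^2 = 196 + 9 + 9 = 214
d = sqrt(214)
d = 14.6287
14.6287 units


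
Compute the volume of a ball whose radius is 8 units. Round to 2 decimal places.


Shape: sphere
Radius r = 8 units
Formula: V = (4/3) * pi * r^3
r^3 = 512
(4/3) * 512 = 682.666667
V = 682.666667 * pi
V = 2144.66
2144.66 units^3


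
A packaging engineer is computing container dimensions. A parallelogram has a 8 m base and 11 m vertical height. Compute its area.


Shape: parallelogram
Base b = 8 m, Height h = 11 m
Formula: A = b * h
A = 8 * 11
A = 88
88 m^2


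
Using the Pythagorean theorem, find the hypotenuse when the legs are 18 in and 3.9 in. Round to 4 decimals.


Shape: right triangle
Legs a = 18 in, b = 3.9 in
Formula: c = sqrt(a^2 + b^2)
a^2 = 324, b^2 = 15.21
a^2 + b^2 = 339.21
c = sqrt(339.21)
c = 18.4177
18.4177 in


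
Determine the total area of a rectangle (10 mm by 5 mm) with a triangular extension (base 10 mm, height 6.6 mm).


Composite shape: rectangle + triangle
Rectangle area = 10 * 5 = 50
Triangle area = 0.5 * 10 * 6.6 = 33
Total = 50 + 33
Total = 83
83 mm^2


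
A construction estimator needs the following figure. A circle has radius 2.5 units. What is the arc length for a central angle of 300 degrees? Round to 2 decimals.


Shape: circular arc
Radius r = 2.5 units, Angle = 300 degrees
Formula: L = (angle/360) * 2 * pi * r
2 * pi * r = 5 * pi
L = (300/360) * 5 * pi
L = 4.166667 * pi
L = 13.09
13.09 units


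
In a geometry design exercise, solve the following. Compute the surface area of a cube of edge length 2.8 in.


Shape: cube
Side s = 2.8 in
A cube has 6 square faces.
Formula: SA = 6 * s^2
s^2 = 7.84
SA = 6 * 7.84
SA = 47.04
47.04 in^2


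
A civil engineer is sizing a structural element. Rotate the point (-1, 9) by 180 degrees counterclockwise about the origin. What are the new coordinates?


Transformation: rotation about the origin
Original point: (-1, 9)
Rule for 180 deg: (x, y) -> (-x, -y)
Apply: (-1, 9) -> (1, -9)
(1, -9)


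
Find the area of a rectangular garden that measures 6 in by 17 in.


Shape: rectangle
Length l = 6 in, Width w = 17 in
Formula: A = l * w
A = 6 * 17
A = 102
102 in^2


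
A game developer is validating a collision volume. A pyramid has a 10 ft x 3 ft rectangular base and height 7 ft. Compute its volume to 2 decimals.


Shape: rectangular pyramid
Base: 10 ft x 3 ft, Height h = 7 ft
Formula: V = (1/3) * base_area * h
base_area = 10 * 3 = 30
base_area * h = 30 * 7 = 210
V = 210 / 3
V = 70
70 ft^3


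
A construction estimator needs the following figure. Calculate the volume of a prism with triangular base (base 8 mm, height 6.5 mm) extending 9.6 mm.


Shape: triangular prism
Triangle base = 8 mm, triangle height = 6.5 mm, prism length L = 9.6 mm
Formula: V = (1/2 * b * h_tri) * L
Cross-section area = 0.5 * 8 * 6.5 = 26
V = 26 * 9.6
V = 249.6
249.6 mm^3


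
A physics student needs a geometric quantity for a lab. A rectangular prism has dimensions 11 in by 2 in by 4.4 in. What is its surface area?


Shape: rectangular prism
l = 11 in, w = 2 in, h = 4.4 in
Formula: SA = 2(lw + lh + wh)
lw = 22, lh = 48.4, wh = 8.8
lw + lh + wh = 79.2
SA = 2 * 79.2
SA = 158.4
158.4 in^2


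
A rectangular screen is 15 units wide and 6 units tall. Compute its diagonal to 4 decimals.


Shape: rectangle (diagonal via Pythagoras)
Sides: 15 units and 6 units
Formula: d = sqrt(l^2 + w^2)
l^2 = 225, w^2 = 36
l^2 + w^2 = 261
d = sqrt(261)
d = 16.1555
16.1555 units


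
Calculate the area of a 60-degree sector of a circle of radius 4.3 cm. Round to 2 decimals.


Shape: circular sector
Radius r = 4.3 cm, Angle = 60 degrees
Formula: A = (angle/360) * pi * r^2
r^2 = 18.49
Fraction of circle = 60/360
A = (60/360) * pi * 18.49
A = 3.081667 * pi
A = 9.68
9.68 cm^2


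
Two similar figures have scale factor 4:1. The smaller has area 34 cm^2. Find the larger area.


Linear scale factor k = 4
Original area = 34 cm^2
Rule: under a linear scaling by k, areas scale by k^2.
k^2 = 4^2 = 16
New area = 34 * 16
New area = 544
544 cm^2


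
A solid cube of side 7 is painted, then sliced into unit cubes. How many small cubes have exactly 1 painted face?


Large cube: 7 x 7 x 7, cut into unit cubes.
n = 7, so n - 2 = 5
Cubes with 1 painted face lie in the interior of each face.
A cube has 6 faces; each contributes (n - 2)^2 = 25 such cubes.
Count = 6 * 25 = 150
150 unit cubes


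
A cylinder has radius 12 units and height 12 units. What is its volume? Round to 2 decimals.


Shape: cylinder
Radius r = 12 units, Height h = 12 units
Formula: V = pi * r^2 * h
r^2 = 144
V = pi * 144 * 12
V = 1728 * pi
V = 5428.67
5428.67 units^3


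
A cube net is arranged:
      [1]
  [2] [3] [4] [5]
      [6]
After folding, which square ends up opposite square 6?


Net: cross layout. Take square 3 as the base (bottom).
Fold the four squares in the horizontal row up around 3: 2 -> left, 4 -> right, 5 wraps to the top.
Fold 1 and 6 up from 3: 1 -> back, 6 -> front.
Opposite pairs are therefore: (1, 6), (2, 4), (3, 5).
Face 6 is opposite face 1.
face 1


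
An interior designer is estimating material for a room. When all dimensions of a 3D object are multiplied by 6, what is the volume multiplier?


Linear scale factor k = 6
Rule: under a linear scaling by k, volumes scale by k^3.
k^3 = 6 * 6 * 6
k^3 = 36 * 6
k^3 = 216
Volume scales by a factor of 216.
216 (dimensionless)


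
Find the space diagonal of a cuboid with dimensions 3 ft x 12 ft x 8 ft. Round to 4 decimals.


Shape: rectangular box (space diagonal)
l = 3 ft, w = 12 ft, h = 8 ft
Visualize: the diagonal of the base, then a right triangle with that diagonal and the height.
Formula: d = sqrt(l^2 + w^2 + h^2)
l^2 + w^2 + h^2 = 9 + 144 + 64 = 217
d = sqrt(217)
d = 14.7309
14.7309 ft


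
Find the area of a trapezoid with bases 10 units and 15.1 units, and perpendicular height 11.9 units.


Shape: trapezoid
Parallel sides a = 10 units, b = 15.1 units; Height h = 11.9 units
Formula: A = (a + b) * h / 2
a + b = 10 + 15.1 = 25.1
A = 25.1 * 11.9 / 2
A = 298.69 / 2
A = 149.345
149.345 units^2


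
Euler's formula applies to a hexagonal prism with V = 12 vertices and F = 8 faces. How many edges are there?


Polyhedron: hexagonal prism
Euler's formula for convex polyhedra: V - E + F = 2
Given: V = 12 vertices and F = 8 faces
Solve for E:
E = V + F - 2 = 12 + 8 - 2 = 18
18 edges


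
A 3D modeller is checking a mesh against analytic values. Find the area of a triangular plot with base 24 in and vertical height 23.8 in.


Shape: triangle
Base b = 24 in, Height h = 23.8 in
Formula: A = (1/2) * b * h
A = 0.5 * 24 * 23.8
A = 0.5 * 571.2
A = 285.6
285.6 in^2


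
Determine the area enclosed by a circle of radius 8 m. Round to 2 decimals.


Shape: circle
Radius r = 8 m
Formula: A = pi * r^2
r^2 = 8^2 = 64
A = pi * 64
A = 201.06
201.06 m^2


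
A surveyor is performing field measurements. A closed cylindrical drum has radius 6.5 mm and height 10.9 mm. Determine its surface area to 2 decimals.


Shape: closed cylinder
Radius r = 6.5 mm, Height h = 10.9 mm
Formula: SA = 2*pi*r^2 + 2*pi*r*h = 2*pi*r*(r + h)
r + h = 17.4
2 * r * (r + h) = 2 * 6.5 * 17.4 = 226.2
SA = 226.2 * pi
SA = 710.63
710.63 mm^2


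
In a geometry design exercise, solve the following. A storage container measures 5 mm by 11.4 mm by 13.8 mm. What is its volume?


Shape: rectangular prism
l = 5 mm, w = 11.4 mm, h = 13.8 mm
Formula: V = l * w * h
V = 5 * 11.4 * 13.8
V = 57 * 13.8
V = 786.6
786.6 mm^3


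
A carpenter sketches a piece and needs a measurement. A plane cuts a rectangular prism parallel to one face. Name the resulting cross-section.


Solid: rectangular prism
Cutting plane: parallel to one face
Visualize the intersection of the plane with the solid's surface.
The boundary of the cut region is a rectangle.
rectangle


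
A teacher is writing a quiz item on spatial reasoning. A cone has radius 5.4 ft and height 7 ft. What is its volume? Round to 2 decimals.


Shape: cone
Radius r = 5.4 ft, Height h = 7 ft
Formula: V = (1/3) * pi * r^2 * h
r^2 = 29.16
pi * r^2 * h = pi * 29.16 * 7 = 204.12 * pi
V = 204.12 * pi / 3
V = 213.75
213.75 ft^3


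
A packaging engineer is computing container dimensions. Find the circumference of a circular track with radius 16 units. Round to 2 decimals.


Shape: circle
Radius r = 16 units
Formula: C = 2 * pi * r
C = 2 * pi * 16
C = 32 * pi
C = 100.53
100.53 units


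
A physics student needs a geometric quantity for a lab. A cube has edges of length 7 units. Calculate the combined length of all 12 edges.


Shape: cube
Side s = 7 units
A cube has 12 edges, all equal.
Formula: total edge length = 12 * s
Total = 12 * 7
Total = 84
84 units


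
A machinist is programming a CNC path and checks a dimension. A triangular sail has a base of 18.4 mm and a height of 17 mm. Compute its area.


Shape: triangle
Base b = 18.4 mm, Height h = 17 mm
Formula: A = (1/2) * b * h
A = 0.5 * 18.4 * 17
A = 0.5 * 312.8
A = 156.4
156.4 mm^2


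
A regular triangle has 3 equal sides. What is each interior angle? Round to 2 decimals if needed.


Shape: regular triangle (3 sides)
Formula: interior angle = (n - 2) * 180 / n
(n - 2) = 1
(n - 2) * 180 = 180
angle = 180 / 3
angle = 60
60 degrees


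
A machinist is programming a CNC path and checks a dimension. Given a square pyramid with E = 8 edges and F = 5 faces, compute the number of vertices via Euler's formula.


Polyhedron: square pyramid
Euler's formula for convex polyhedra: V - E + F = 2
Given: E = 8 edges and F = 5 faces
Solve for V:
V = 2 + E - F = 2 + 8 - 5 = 5
5 vertices


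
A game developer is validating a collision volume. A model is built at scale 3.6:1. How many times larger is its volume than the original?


Linear scale factor k = 3.6
Rule: under a linear scaling by k, volumes scale by k^3.
k^3 = 3.6 * 3.6 * 3.6
k^3 = 12.96 * 3.6
k^3 = 46.656
Volume scales by a factor of 46.656.
46.656 (dimensionless)


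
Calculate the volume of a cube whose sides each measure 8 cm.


Shape: cube
Side s = 8 cm
Formula: V = s^3
V = 8 * 8 * 8
V = 64 * 8
V = 512
512 cm^3


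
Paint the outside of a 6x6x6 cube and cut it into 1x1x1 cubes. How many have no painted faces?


Large cube: 6 x 6 x 6, cut into unit cubes.
n = 6, so n - 2 = 4
Unpainted cubes form the interior (n - 2)^3 block.
(n - 2)^3 = 4^3 = 64
64 unit cubes


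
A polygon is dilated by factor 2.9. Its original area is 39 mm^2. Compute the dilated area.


Linear scale factor k = 2.9
Original area = 39 mm^2
Rule: under a linear scaling by k, areas scale by k^2.
k^2 = 2.9^2 = 8.41
New area = 39 * 8.41
New area = 327.99
327.99 mm^2


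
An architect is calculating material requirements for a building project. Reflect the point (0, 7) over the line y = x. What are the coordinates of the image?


Transformation: reflection
Original point: (0, 7)
Rule for reflection over y = x: (x, y) -> (y, x)
Apply: (0, 7) -> (7, 0)
(7, 0)


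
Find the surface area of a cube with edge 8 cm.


Shape: cube
Side s = 8 cm
A cube has 6 square faces.
Formula: SA = 6 * s^2
s^2 = 64
SA = 6 * 64
SA = 384
384 cm^2


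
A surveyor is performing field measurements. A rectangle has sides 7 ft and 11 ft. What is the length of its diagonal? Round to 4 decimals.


Shape: rectangle (diagonal via Pythagoras)
Sides: 7 ft and 11 ft
Formula: d = sqrt(l^2 + w^2)
l^2 = 49, w^2 = 121
l^2 + w^2 = 170
d = sqrt(170)
d = 13.0384
13.0384 ft


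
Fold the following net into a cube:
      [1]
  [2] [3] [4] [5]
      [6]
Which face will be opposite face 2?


Net: cross layout. Take square 3 as the base (bottom).
Fold the four squares in the horizontal row up around 3: 2 -> left, 4 -> right, 5 wraps to the top.
Fold 1 and 6 up from 3: 1 -> back, 6 -> front.
Opposite pairs are therefore: (1, 6), (2, 4), (3, 5).
Face 2 is opposite face 4.
face 4


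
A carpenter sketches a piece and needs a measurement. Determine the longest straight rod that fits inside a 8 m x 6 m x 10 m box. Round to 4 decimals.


Shape: rectangular box (space diagonal)
l = 8 m, w = 6 m, h = 10 m
Visualize: the diagonal of the base, then a right triangle with that diagonal and the height.
Formula: d = sqrt(l^2 + w^2 + h^2)
l^2 + w^2 + h^2 = 64 + 36 + 100 = 200
d = sqrt(200)
d = 14.1421
14.1421 m


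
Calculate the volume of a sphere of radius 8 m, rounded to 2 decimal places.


Shape: sphere
Radius r = 8 m
Formula: V = (4/3) * pi * r^3
r^3 = 512
(4/3) * 512 = 682.666667
V = 682.666667 * pi
V = 2144.66
2144.66 m^3


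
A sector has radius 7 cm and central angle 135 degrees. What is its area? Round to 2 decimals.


Shape: circular sector
Radius r = 7 cm, Angle = 135 degrees
Formula: A = (angle/360) * pi * r^2
r^2 = 49
Fraction of circle = 135/360
A = (135/360) * pi * 49
A = 18.375 * pi
A = 57.73
57.73 cm^2


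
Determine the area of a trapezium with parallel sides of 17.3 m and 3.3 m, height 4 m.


Shape: trapezoid
Parallel sides a = 17.3 m, b = 3.3 m; Height h = 4 m
Formula: A = (a + b) * h / 2
a + b = 17.3 + 3.3 = 20.6
A = 20.6 * 4 / 2
A = 82.4 / 2
A = 41.2
41.2 m^2


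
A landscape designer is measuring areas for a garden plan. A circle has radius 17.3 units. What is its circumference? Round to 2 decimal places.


Shape: circle
Radius r = 17.3 units
Formula: C = 2 * pi * r
C = 2 * pi * 17.3
C = 34.6 * pi
C = 108.7
108.7 units


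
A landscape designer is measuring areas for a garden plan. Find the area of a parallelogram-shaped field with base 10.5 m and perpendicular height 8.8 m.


Shape: parallelogram
Base b = 10.5 m, Height h = 8.8 m
Formula: A = b * h
A = 10.5 * 8.8
A = 92.4
92.4 m^2


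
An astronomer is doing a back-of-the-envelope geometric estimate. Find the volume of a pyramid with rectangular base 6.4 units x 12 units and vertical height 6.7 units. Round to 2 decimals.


Shape: rectangular pyramid
Base: 6.4 units x 12 units, Height h = 6.7 units
Formula: V = (1/3) * base_area * h
base_area = 6.4 * 12 = 76.8
base_area * h = 76.8 * 6.7 = 514.56
V = 514.56 / 3
V = 171.52
171.52 units^3


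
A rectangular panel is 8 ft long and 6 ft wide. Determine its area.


Shape: rectangle
Length l = 8 ft, Width w = 6 ft
Formula: A = l * w
A = 8 * 6
A = 48
48 ft^2


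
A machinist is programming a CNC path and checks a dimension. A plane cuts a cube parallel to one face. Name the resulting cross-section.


Solid: cube
Cutting plane: parallel to one face
Visualize the intersection of the plane with the solid's surface.
The boundary of the cut region is a square.
square


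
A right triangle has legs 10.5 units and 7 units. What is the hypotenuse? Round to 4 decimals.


Shape: right triangle
Legs a = 10.5 units, b = 7 units
Formula: c = sqrt(a^2 + b^2)
a^2 = 110.25, b^2 = 49
a^2 + b^2 = 159.25
c = sqrt(159.25)
c = 12.6194
12.6194 units


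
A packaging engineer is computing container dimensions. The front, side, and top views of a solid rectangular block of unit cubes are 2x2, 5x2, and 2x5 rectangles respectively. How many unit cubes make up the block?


Orthographic views of a solid rectangular block:
Front view 2 x 2 -> length = 2, height = 2
Side view 5 x 2 -> width = 5, height = 2 (consistent)
Top view 2 x 5 -> confirms length = 2, width = 5
The block is 2 x 5 x 2.
Total unit cubes = 2 * 5 * 2 = 20
20 unit cubes


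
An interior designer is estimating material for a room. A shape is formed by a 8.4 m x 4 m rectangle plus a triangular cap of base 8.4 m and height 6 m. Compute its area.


Composite shape: rectangle + triangle
Rectangle area = 8.4 * 4 = 33.6
Triangle area = 0.5 * 8.4 * 6 = 25.2
Total = 33.6 + 25.2
Total = 58.8
58.8 m^2


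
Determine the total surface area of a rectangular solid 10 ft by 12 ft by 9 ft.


Shape: rectangular prism
l = 10 ft, w = 12 ft, h = 9 ft
Formula: SA = 2(lw + lh + wh)
lw = 120, lh = 90, wh = 108
lw + lh + wh = 318
SA = 2 * 318
SA = 636
636 ft^2


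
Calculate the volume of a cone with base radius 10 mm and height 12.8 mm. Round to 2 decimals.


Shape: cone
Radius r = 10 mm, Height h = 12.8 mm
Formula: V = (1/3) * pi * r^2 * h
r^2 = 100
pi * r^2 * h = pi * 100 * 12.8 = 1280 * pi
V = 1280 * pi / 3
V = 1340.41
1340.41 mm^3


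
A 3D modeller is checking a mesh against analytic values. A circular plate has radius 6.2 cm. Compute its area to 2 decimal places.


Shape: circle
Radius r = 6.2 cm
Formula: A = pi * r^2
r^2 = 6.2^2 = 38.44
A = pi * 38.44
A = 120.76
120.76 cm^2


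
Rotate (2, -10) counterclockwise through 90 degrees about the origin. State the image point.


Transformation: rotation about the origin
Original point: (2, -10)
Rule for 90 deg counterclockwise: (x, y) -> (-y, x)
Apply: (2, -10) -> (10, 2)
(10, 2)


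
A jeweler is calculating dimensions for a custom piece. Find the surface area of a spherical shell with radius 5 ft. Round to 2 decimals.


Shape: sphere
Radius r = 5 ft
Formula: SA = 4 * pi * r^2
r^2 = 25
SA = 4 * pi * 25
SA = 100 * pi
SA = 314.16
314.16 ft^2


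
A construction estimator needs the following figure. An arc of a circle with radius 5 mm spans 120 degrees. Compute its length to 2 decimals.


Shape: circular arc
Radius r = 5 mm, Angle = 120 degrees
Formula: L = (angle/360) * 2 * pi * r
2 * pi * r = 10 * pi
L = (120/360) * 10 * pi
L = 3.333333 * pi
L = 10.47
10.47 mm
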